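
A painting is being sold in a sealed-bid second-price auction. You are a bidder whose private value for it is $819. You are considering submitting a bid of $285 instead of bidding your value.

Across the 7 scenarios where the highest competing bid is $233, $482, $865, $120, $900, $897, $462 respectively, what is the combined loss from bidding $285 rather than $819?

The deviation costs you only when the competing bid falls strictly between $285 and $819; elsewhere both bids give the same outcome.
$233: outcomes coincide → loss $0.
$482: truthful payoff $337, deviation payoff $0 → loss $337.
$865: outcomes coincide → loss $0.
$120: outcomes coincide → loss $0.
$900: outcomes coincide → loss $0.
$897: outcomes coincide → loss $0.
$462: truthful payoff $357, deviation payoff $0 → loss $357.
Total loss = $337 + $357 = $694.

$694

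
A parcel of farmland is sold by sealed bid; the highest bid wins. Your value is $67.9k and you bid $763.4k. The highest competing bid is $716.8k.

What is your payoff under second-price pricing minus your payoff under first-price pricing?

You have the highest bid, so you win under either rule.
Second-price: pay $716.8k → payoff −$648.9k.
First-price: pay your own bid $763.4k → payoff −$695.5k.
Difference = −$648.9k − (−$695.5k) = $46.6k.

$46.6k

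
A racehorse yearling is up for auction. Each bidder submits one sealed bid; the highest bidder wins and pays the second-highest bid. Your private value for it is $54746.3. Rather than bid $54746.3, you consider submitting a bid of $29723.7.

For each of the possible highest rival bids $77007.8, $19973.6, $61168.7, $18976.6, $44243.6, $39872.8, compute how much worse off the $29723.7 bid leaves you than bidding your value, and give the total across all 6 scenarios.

$25376.2

The deviation costs you only when the competing bid falls strictly between $29723.7 and $54746.3; elsewhere both bids give the same outcome.
$77007.8: outcomes coincide → loss $0.
$19973.6: outcomes coincide → loss $0.
$61168.7: outcomes coincide → loss $0.
$18976.6: outcomes coincide → loss $0.
$44243.6: truthful payoff $10502.7, deviation payoff $0 → loss $10502.7.
$39872.8: truthful payoff $14873.5, deviation payoff $0 → loss $14873.5.
Total loss = $10502.7 + $14873.5 = $25376.2.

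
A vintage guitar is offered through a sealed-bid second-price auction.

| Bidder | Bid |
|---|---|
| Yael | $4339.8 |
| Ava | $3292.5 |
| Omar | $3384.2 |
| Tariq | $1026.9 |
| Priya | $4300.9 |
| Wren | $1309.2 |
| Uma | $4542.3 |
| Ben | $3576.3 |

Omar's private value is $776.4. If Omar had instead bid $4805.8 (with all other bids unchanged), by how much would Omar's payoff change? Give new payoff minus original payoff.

−$3765.9

The highest bid among the other bidders is $4542.3; Omar's bid doesn't change that.
Original bid $3384.2: Omar is not highest (top rival bid is $4542.3); payoff $0.
Alternative bid $4805.8: Omar is highest, pays the top rival bid $4542.3; payoff $776.4 − $4542.3 = −$3765.9.
Change in payoff = −$3765.9 − ($0) = −$3765.9.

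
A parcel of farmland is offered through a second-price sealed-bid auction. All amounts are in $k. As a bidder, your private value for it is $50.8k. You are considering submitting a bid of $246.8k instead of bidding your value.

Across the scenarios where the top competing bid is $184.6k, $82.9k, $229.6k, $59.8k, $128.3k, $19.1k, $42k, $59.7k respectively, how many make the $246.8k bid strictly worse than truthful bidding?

6

The deviation hurts exactly when the highest competing bid lies strictly between $50.8k and $246.8k — overbidding then wins at a price above your value.
$184.6k: inside the interval → strictly worse (loss $133.8k).
$82.9k: inside the interval → strictly worse (loss $32.1k).
$229.6k: inside the interval → strictly worse (loss $178.8k).
$59.8k: inside the interval → strictly worse (loss $9k).
$128.3k: inside the interval → strictly worse (loss $77.5k).
$19.1k: below both → same outcome either way.
$42k: below both → same outcome either way.
$59.7k: inside the interval → strictly worse (loss $8.9k).
Count: 6.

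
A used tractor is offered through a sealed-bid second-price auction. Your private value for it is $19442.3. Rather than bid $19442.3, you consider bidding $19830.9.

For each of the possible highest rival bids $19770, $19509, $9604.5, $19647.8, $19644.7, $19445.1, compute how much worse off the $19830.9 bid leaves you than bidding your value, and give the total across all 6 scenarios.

The deviation costs you only when the competing bid falls strictly between $19442.3 and $19830.9; elsewhere both bids give the same outcome.
$19770: truthful payoff $0, deviation payoff −$327.7 → loss $327.7.
$19509: truthful payoff $0, deviation payoff −$66.7 → loss $66.7.
$9604.5: outcomes coincide → loss $0.
$19647.8: truthful payoff $0, deviation payoff −$205.5 → loss $205.5.
$19644.7: truthful payoff $0, deviation payoff −$202.4 → loss $202.4.
$19445.1: truthful payoff $0, deviation payoff −$2.8 → loss $2.8.
Total loss = $327.7 + $66.7 + $205.5 + $202.4 + $2.8 = $805.1.

$805.1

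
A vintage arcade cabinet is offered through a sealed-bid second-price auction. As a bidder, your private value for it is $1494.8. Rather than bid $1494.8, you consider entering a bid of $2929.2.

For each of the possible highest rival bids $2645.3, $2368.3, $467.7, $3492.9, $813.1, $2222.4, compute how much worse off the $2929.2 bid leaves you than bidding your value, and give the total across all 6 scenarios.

$2751.6

The deviation costs you only when the competing bid falls strictly between $1494.8 and $2929.2; elsewhere both bids give the same outcome.
$2645.3: truthful payoff $0, deviation payoff −$1150.5 → loss $1150.5.
$2368.3: truthful payoff $0, deviation payoff −$873.5 → loss $873.5.
$467.7: outcomes coincide → loss $0.
$3492.9: outcomes coincide → loss $0.
$813.1: outcomes coincide → loss $0.
$2222.4: truthful payoff $0, deviation payoff −$727.6 → loss $727.6.
Total loss = $1150.5 + $873.5 + $727.6 = $2751.6.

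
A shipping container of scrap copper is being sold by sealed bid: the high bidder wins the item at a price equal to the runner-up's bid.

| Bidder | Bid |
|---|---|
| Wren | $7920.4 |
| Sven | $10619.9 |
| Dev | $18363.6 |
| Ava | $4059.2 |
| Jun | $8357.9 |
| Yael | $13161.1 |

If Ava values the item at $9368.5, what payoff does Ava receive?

Highest bid: Dev at $18363.6, so Dev wins.
Second-highest bid: Yael at $13161.1 — that is the price the winner pays.
Ava did not win, so Ava pays nothing and receives nothing: payoff $0.

$0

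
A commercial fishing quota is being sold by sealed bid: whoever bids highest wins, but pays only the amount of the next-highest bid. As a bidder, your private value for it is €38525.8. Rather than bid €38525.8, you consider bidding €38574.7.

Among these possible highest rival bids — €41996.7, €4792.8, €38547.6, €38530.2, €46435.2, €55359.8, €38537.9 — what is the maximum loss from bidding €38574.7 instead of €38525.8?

€21.8

€41996.7: same outcome either way → loss €0.
€4792.8: same outcome either way → loss €0.
€38547.6: truthful gives €0, deviation gives −€21.8 → loss €21.8.
€38530.2: truthful gives €0, deviation gives −€4.4 → loss €4.4.
€46435.2: same outcome either way → loss €0.
€55359.8: same outcome either way → loss €0.
€38537.9: truthful gives €0, deviation gives −€12.1 → loss €12.1.
Maximum loss: €21.8.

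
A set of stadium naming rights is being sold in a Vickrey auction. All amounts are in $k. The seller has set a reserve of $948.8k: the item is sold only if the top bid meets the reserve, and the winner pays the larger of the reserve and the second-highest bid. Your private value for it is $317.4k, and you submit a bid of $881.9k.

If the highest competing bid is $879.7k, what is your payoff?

Your bid $881.9k is the highest bid but falls below the reserve $948.8k, so the item goes unsold. Payoff $0k.

$0k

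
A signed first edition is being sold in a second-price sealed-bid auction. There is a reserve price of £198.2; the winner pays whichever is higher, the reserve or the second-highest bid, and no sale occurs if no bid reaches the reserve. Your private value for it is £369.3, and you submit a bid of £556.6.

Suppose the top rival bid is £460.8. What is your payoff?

−£91.5

Your bid £556.6 is the highest and exceeds the reserve.
Price = max(second-highest bid, reserve) = max(£460.8, £198.2) = £460.8.
Payoff = £369.3 − £460.8 = −£91.5.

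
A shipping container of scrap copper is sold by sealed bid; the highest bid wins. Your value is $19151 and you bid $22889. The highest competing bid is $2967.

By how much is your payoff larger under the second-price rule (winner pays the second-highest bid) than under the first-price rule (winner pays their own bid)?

$19922

You have the highest bid, so you win under either rule.
Second-price: pay $2967 → payoff $16184.
First-price: pay your own bid $22889 → payoff −$3738.
Difference = $16184 − (−$3738) = $19922.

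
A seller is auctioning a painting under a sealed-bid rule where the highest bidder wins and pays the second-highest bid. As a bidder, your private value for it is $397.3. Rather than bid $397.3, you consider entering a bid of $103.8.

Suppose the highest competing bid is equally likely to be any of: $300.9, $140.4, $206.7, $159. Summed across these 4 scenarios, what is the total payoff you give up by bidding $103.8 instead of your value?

The deviation costs you only when the competing bid falls strictly between $103.8 and $397.3; elsewhere both bids give the same outcome.
$300.9: truthful payoff $96.4, deviation payoff $0 → loss $96.4.
$140.4: truthful payoff $256.9, deviation payoff $0 → loss $256.9.
$206.7: truthful payoff $190.6, deviation payoff $0 → loss $190.6.
$159: truthful payoff $238.3, deviation payoff $0 → loss $238.3.
Total loss = $96.4 + $256.9 + $190.6 + $238.3 = $782.2.

$782.2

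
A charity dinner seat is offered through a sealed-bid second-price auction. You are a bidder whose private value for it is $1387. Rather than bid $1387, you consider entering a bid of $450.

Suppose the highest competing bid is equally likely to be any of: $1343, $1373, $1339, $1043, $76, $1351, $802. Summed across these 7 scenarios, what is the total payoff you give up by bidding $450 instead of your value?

$1071

The deviation costs you only when the competing bid falls strictly between $450 and $1387; elsewhere both bids give the same outcome.
$1343: truthful payoff $44, deviation payoff $0 → loss $44.
$1373: truthful payoff $14, deviation payoff $0 → loss $14.
$1339: truthful payoff $48, deviation payoff $0 → loss $48.
$1043: truthful payoff $344, deviation payoff $0 → loss $344.
$76: outcomes coincide → loss $0.
$1351: truthful payoff $36, deviation payoff $0 → loss $36.
$802: truthful payoff $585, deviation payoff $0 → loss $585.
Total loss = $44 + $14 + $48 + $344 + $36 + $585 = $1071.
In a second-price auction your bid sets only whether you win, not what you pay, so bidding your true value is weakly dominant.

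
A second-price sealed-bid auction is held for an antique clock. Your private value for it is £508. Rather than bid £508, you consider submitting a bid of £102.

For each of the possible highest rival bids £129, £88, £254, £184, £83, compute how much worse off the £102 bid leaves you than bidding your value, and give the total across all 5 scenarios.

£957

The deviation costs you only when the competing bid falls strictly between £102 and £508; elsewhere both bids give the same outcome.
£129: truthful payoff £379, deviation payoff £0 → loss £379.
£88: outcomes coincide → loss £0.
£254: truthful payoff £254, deviation payoff £0 → loss £254.
£184: truthful payoff £324, deviation payoff £0 → loss £324.
£83: outcomes coincide → loss £0.
Total loss = £379 + £254 + £324 = £957.
In a second-price auction your bid sets only whether you win, not what you pay, so bidding your true value is weakly dominant.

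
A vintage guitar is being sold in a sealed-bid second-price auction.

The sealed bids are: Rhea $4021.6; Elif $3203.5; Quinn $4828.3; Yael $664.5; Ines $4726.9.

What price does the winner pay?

$4726.9

Highest bid: Quinn at $4828.3, so Quinn wins.
Second-highest bid: Ines at $4726.9 — that is the price the winner pays.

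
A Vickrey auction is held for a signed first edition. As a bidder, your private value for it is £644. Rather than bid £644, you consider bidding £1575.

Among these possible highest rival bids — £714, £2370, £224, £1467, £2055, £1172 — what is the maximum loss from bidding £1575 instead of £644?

£714: truthful gives £0, deviation gives −£70 → loss £70.
£2370: same outcome either way → loss £0.
£224: same outcome either way → loss £0.
£1467: truthful gives £0, deviation gives −£823 → loss £823.
£2055: same outcome either way → loss £0.
£1172: truthful gives £0, deviation gives −£528 → loss £528.
Maximum loss: £823.

£823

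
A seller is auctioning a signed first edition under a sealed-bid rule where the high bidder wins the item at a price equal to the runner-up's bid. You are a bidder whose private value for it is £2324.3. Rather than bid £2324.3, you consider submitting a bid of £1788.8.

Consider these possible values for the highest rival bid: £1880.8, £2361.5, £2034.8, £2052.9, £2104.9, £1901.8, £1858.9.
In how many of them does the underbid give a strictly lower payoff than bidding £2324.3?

The deviation hurts exactly when the highest competing bid lies strictly between £1788.8 and £2324.3 — underbidding then forfeits a profitable win.
£1880.8: inside the interval → strictly worse (loss £443.5).
£2361.5: above both → same outcome either way.
£2034.8: inside the interval → strictly worse (loss £289.5).
£2052.9: inside the interval → strictly worse (loss £271.4).
£2104.9: inside the interval → strictly worse (loss £219.4).
£1901.8: inside the interval → strictly worse (loss £422.5).
£1858.9: inside the interval → strictly worse (loss £465.4).
Count: 6.

6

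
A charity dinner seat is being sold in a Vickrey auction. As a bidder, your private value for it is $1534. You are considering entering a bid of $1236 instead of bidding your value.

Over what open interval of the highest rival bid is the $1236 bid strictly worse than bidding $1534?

($1236, $1534)

If the competing bid is below $1236, both bids win at the same price — no difference.
If it is above $1534, both bids lose — no difference.
If it lies strictly between $1236 and $1534, bidding your value wins at a price below your value (positive payoff) while bidding $1236 loses (payoff 0).
So the deviation strictly hurts on the open interval ($1236, $1534).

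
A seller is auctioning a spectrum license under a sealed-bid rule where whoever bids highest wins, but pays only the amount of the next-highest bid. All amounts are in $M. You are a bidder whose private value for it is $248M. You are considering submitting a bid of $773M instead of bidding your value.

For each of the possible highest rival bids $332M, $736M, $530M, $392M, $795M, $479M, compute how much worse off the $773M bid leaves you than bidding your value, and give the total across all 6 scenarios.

The deviation costs you only when the competing bid falls strictly between $248M and $773M; elsewhere both bids give the same outcome.
$332M: truthful payoff $0M, deviation payoff −$84M → loss $84M.
$736M: truthful payoff $0M, deviation payoff −$488M → loss $488M.
$530M: truthful payoff $0M, deviation payoff −$282M → loss $282M.
$392M: truthful payoff $0M, deviation payoff −$144M → loss $144M.
$795M: outcomes coincide → loss $0M.
$479M: truthful payoff $0M, deviation payoff −$231M → loss $231M.
Total loss = $84M + $488M + $282M + $144M + $231M = $1229M.

$1229M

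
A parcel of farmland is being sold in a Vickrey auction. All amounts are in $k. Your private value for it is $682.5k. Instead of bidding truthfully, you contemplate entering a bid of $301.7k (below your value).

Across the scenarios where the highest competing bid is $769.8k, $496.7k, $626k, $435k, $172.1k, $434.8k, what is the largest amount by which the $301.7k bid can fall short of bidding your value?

$247.7k

$769.8k: same outcome either way → loss $0k.
$496.7k: truthful gives $185.8k, deviation gives $0k → loss $185.8k.
$626k: truthful gives $56.5k, deviation gives $0k → loss $56.5k.
$435k: truthful gives $247.5k, deviation gives $0k → loss $247.5k.
$172.1k: same outcome either way → loss $0k.
$434.8k: truthful gives $247.7k, deviation gives $0k → loss $247.7k.
Maximum loss: $247.7k.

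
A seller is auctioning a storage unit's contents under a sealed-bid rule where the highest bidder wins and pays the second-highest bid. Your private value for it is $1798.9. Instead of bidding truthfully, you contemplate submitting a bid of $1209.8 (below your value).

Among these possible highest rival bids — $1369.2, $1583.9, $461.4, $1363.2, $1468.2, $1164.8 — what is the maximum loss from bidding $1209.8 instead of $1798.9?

$435.7

$1369.2: truthful gives $429.7, deviation gives $0 → loss $429.7.
$1583.9: truthful gives $215, deviation gives $0 → loss $215.
$461.4: same outcome either way → loss $0.
$1363.2: truthful gives $435.7, deviation gives $0 → loss $435.7.
$1468.2: truthful gives $330.7, deviation gives $0 → loss $330.7.
$1164.8: same outcome either way → loss $0.
Maximum loss: $435.7.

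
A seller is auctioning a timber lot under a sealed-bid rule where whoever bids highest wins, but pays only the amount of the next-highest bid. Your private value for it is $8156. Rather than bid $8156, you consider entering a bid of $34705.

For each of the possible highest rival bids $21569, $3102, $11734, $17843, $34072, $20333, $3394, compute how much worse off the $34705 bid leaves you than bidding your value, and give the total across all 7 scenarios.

The deviation costs you only when the competing bid falls strictly between $8156 and $34705; elsewhere both bids give the same outcome.
$21569: truthful payoff $0, deviation payoff −$13413 → loss $13413.
$3102: outcomes coincide → loss $0.
$11734: truthful payoff $0, deviation payoff −$3578 → loss $3578.
$17843: truthful payoff $0, deviation payoff −$9687 → loss $9687.
$34072: truthful payoff $0, deviation payoff −$25916 → loss $25916.
$20333: truthful payoff $0, deviation payoff −$12177 → loss $12177.
$3394: outcomes coincide → loss $0.
Total loss = $13413 + $3578 + $9687 + $25916 + $12177 = $64771.

$64771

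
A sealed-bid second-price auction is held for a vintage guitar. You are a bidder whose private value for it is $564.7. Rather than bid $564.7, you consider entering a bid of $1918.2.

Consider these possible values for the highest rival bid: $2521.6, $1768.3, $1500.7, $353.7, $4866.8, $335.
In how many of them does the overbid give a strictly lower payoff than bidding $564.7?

2

The deviation hurts exactly when the highest competing bid lies strictly between $564.7 and $1918.2 — overbidding then wins at a price above your value.
$2521.6: above both → same outcome either way.
$1768.3: inside the interval → strictly worse (loss $1203.6).
$1500.7: inside the interval → strictly worse (loss $936).
$353.7: below both → same outcome either way.
$4866.8: above both → same outcome either way.
$335: below both → same outcome either way.
Count: 2.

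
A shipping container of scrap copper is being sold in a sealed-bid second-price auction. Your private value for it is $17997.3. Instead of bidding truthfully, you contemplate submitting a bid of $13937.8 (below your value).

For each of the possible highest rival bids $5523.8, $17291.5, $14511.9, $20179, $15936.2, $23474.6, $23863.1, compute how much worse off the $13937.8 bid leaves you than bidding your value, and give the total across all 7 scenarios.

$6252.3

The deviation costs you only when the competing bid falls strictly between $13937.8 and $17997.3; elsewhere both bids give the same outcome.
$5523.8: outcomes coincide → loss $0.
$17291.5: truthful payoff $705.8, deviation payoff $0 → loss $705.8.
$14511.9: truthful payoff $3485.4, deviation payoff $0 → loss $3485.4.
$20179: outcomes coincide → loss $0.
$15936.2: truthful payoff $2061.1, deviation payoff $0 → loss $2061.1.
$23474.6: outcomes coincide → loss $0.
$23863.1: outcomes coincide → loss $0.
Total loss = $705.8 + $3485.4 + $2061.1 = $6252.3.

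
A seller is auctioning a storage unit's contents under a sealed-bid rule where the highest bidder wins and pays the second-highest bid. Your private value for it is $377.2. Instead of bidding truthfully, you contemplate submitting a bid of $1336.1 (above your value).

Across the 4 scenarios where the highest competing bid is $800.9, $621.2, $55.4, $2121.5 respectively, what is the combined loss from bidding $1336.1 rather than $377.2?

The deviation costs you only when the competing bid falls strictly between $377.2 and $1336.1; elsewhere both bids give the same outcome.
$800.9: truthful payoff $0, deviation payoff −$423.7 → loss $423.7.
$621.2: truthful payoff $0, deviation payoff −$244 → loss $244.
$55.4: outcomes coincide → loss $0.
$2121.5: outcomes coincide → loss $0.
Total loss = $423.7 + $244 = $667.7.

$667.7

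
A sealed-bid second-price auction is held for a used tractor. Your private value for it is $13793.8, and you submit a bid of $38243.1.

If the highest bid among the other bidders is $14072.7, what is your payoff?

Your bid $38243.1 exceeds the highest competing bid $14072.7, so you win.
In a second-price auction the winner pays the second-highest bid, $14072.7.
Payoff = value − price = $13793.8 − $14072.7 = −$278.9.

−$278.9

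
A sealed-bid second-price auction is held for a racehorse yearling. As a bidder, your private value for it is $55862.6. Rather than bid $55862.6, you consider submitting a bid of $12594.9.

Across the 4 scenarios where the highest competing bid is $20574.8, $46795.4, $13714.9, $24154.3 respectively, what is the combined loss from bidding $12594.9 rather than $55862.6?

The deviation costs you only when the competing bid falls strictly between $12594.9 and $55862.6; elsewhere both bids give the same outcome.
$20574.8: truthful payoff $35287.8, deviation payoff $0 → loss $35287.8.
$46795.4: truthful payoff $9067.2, deviation payoff $0 → loss $9067.2.
$13714.9: truthful payoff $42147.7, deviation payoff $0 → loss $42147.7.
$24154.3: truthful payoff $31708.3, deviation payoff $0 → loss $31708.3.
Total loss = $35287.8 + $9067.2 + $42147.7 + $31708.3 = $118211.
Truthful bidding weakly dominates here: raising your bid can only win items priced above your value, and lowering it can only forfeit items priced below.

$118211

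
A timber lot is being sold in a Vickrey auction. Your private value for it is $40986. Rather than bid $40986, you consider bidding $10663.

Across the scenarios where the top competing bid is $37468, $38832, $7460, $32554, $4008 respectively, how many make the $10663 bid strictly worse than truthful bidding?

3

The deviation hurts exactly when the highest competing bid lies strictly between $10663 and $40986 — underbidding then forfeits a profitable win.
$37468: inside the interval → strictly worse (loss $3518).
$38832: inside the interval → strictly worse (loss $2154).
$7460: below both → same outcome either way.
$32554: inside the interval → strictly worse (loss $8432).
$4008: below both → same outcome either way.
Count: 3.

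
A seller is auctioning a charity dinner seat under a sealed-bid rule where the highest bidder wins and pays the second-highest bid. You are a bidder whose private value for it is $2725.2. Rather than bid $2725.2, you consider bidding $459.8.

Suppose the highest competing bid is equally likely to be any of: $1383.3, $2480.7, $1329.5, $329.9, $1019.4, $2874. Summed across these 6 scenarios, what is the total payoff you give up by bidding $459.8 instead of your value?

The deviation costs you only when the competing bid falls strictly between $459.8 and $2725.2; elsewhere both bids give the same outcome.
$1383.3: truthful payoff $1341.9, deviation payoff $0 → loss $1341.9.
$2480.7: truthful payoff $244.5, deviation payoff $0 → loss $244.5.
$1329.5: truthful payoff $1395.7, deviation payoff $0 → loss $1395.7.
$329.9: outcomes coincide → loss $0.
$1019.4: truthful payoff $1705.8, deviation payoff $0 → loss $1705.8.
$2874: outcomes coincide → loss $0.
Total loss = $1341.9 + $244.5 + $1395.7 + $1705.8 = $4687.9.

$4687.9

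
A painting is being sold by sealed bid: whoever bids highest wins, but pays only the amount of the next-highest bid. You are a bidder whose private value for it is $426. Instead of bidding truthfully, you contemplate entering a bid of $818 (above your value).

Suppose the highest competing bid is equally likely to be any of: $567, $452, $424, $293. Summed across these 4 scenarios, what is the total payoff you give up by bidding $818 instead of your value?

The deviation costs you only when the competing bid falls strictly between $426 and $818; elsewhere both bids give the same outcome.
$567: truthful payoff $0, deviation payoff −$141 → loss $141.
$452: truthful payoff $0, deviation payoff −$26 → loss $26.
$424: outcomes coincide → loss $0.
$293: outcomes coincide → loss $0.
Total loss = $141 + $26 = $167.

$167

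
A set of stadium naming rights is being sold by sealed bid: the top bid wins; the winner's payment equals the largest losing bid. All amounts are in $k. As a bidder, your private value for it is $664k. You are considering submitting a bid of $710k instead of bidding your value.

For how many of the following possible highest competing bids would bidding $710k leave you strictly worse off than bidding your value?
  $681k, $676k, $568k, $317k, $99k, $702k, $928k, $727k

3

The deviation hurts exactly when the highest competing bid lies strictly between $664k and $710k — overbidding then wins at a price above your value.
$681k: inside the interval → strictly worse (loss $17k).
$676k: inside the interval → strictly worse (loss $12k).
$568k: below both → same outcome either way.
$317k: below both → same outcome either way.
$99k: below both → same outcome either way.
$702k: inside the interval → strictly worse (loss $38k).
$928k: above both → same outcome either way.
$727k: above both → same outcome either way.
Count: 3.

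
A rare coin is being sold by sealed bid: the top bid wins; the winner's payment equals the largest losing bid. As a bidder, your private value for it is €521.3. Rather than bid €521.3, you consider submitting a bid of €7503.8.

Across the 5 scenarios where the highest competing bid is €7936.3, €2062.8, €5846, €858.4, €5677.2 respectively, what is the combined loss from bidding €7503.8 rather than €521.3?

The deviation costs you only when the competing bid falls strictly between €521.3 and €7503.8; elsewhere both bids give the same outcome.
€7936.3: outcomes coincide → loss €0.
€2062.8: truthful payoff €0, deviation payoff −€1541.5 → loss €1541.5.
€5846: truthful payoff €0, deviation payoff −€5324.7 → loss €5324.7.
€858.4: truthful payoff €0, deviation payoff −€337.1 → loss €337.1.
€5677.2: truthful payoff €0, deviation payoff −€5155.9 → loss €5155.9.
Total loss = €1541.5 + €5324.7 + €337.1 + €5155.9 = €12359.2.
In a second-price auction your bid sets only whether you win, not what you pay, so bidding your true value is weakly dominant.

€12359.2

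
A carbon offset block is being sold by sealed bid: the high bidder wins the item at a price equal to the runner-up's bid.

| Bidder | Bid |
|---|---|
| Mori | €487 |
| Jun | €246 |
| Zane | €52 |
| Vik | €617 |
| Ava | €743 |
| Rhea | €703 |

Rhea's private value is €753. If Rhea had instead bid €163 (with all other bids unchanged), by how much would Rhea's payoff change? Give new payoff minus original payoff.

€0

The highest bid among the other bidders is €743; Rhea's bid doesn't change that.
Original bid €703: Rhea is not highest (top rival bid is €743); payoff €0.
Alternative bid €163: Rhea is not highest (top rival bid is €743); payoff €0.
Change in payoff = €0 − (€0) = €0.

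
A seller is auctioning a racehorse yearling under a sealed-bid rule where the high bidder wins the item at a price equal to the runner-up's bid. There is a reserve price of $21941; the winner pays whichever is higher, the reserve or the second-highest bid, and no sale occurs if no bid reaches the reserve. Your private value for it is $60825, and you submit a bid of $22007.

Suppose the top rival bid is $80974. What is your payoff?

$0

Your bid $22007 is below the highest competing bid $80974, so you lose. Payoff $0.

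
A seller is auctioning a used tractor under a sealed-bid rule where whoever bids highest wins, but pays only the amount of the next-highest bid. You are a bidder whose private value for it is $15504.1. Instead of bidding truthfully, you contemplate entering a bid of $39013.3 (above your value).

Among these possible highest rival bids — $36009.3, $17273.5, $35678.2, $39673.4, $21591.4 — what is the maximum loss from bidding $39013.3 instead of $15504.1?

$36009.3: truthful gives $0, deviation gives −$20505.2 → loss $20505.2.
$17273.5: truthful gives $0, deviation gives −$1769.4 → loss $1769.4.
$35678.2: truthful gives $0, deviation gives −$20174.1 → loss $20174.1.
$39673.4: same outcome either way → loss $0.
$21591.4: truthful gives $0, deviation gives −$6087.3 → loss $6087.3.
Maximum loss: $20505.2.

$20505.2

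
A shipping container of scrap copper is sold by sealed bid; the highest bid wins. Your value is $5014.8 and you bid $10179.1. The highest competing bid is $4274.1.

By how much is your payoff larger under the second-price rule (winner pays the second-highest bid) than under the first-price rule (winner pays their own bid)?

$5905

You have the highest bid, so you win under either rule.
Second-price: pay $4274.1 → payoff $740.7.
First-price: pay your own bid $10179.1 → payoff −$5164.3.
Difference = $740.7 − (−$5164.3) = $5905.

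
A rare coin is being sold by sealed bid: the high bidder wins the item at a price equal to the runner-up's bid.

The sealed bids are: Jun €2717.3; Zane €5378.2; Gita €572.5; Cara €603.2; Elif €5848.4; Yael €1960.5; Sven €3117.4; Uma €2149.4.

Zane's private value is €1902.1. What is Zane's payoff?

Highest bid: Elif at €5848.4, so Elif wins.
Second-highest bid: Zane at €5378.2 — that is the price the winner pays.
Zane did not win, so Zane pays nothing and receives nothing: payoff €0.

€0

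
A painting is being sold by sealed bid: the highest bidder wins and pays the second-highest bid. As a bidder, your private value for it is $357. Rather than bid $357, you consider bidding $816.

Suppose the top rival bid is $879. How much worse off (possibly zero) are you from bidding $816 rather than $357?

Bidding your value $357: you lose (since $357 < $879). Payoff $0.
Bidding $816: you lose. Payoff $0.
Difference = $0 − $0 = $0; both bids lead to the same outcome because the competing bid is above both your value and your alternative bid.

$0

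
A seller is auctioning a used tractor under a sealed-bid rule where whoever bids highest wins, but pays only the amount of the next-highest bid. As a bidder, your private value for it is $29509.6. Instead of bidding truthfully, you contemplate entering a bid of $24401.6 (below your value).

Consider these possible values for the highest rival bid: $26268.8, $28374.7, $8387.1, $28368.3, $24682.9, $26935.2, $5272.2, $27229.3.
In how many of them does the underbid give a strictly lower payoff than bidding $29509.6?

The deviation hurts exactly when the highest competing bid lies strictly between $24401.6 and $29509.6 — underbidding then forfeits a profitable win.
$26268.8: inside the interval → strictly worse (loss $3240.8).
$28374.7: inside the interval → strictly worse (loss $1134.9).
$8387.1: below both → same outcome either way.
$28368.3: inside the interval → strictly worse (loss $1141.3).
$24682.9: inside the interval → strictly worse (loss $4826.7).
$26935.2: inside the interval → strictly worse (loss $2574.4).
$5272.2: below both → same outcome either way.
$27229.3: inside the interval → strictly worse (loss $2280.3).
Count: 6.

6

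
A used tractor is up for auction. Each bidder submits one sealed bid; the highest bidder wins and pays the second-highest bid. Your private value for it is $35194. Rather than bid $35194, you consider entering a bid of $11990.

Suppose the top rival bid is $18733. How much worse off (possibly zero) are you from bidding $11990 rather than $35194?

$16461

Bidding your value $35194: you win (since $35194 > $18733) and pay $18733. Payoff $16461.
Bidding $11990: you lose. Payoff $0.
The competing bid $18733 lies between your shaded bid and your value, so underbidding forfeits an item you could have won at a profitable price.
Loss from deviating = $16461 − ($0) = $16461.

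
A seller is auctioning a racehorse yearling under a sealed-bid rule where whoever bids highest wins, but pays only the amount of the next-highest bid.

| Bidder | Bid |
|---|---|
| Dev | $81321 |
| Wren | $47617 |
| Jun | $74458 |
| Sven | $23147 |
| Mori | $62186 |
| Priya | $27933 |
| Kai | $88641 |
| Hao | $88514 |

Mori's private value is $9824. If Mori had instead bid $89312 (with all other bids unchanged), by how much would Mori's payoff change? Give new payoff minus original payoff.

−$78817

The highest bid among the other bidders is $88641; Mori's bid doesn't change that.
Original bid $62186: Mori is not highest (top rival bid is $88641); payoff $0.
Alternative bid $89312: Mori is highest, pays the top rival bid $88641; payoff $9824 − $88641 = −$78817.
Change in payoff = −$78817 − ($0) = −$78817.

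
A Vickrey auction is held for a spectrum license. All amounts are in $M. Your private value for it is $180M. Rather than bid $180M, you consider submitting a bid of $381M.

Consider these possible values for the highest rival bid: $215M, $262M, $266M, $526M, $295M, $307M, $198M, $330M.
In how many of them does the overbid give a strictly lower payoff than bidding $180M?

7

The deviation hurts exactly when the highest competing bid lies strictly between $180M and $381M — overbidding then wins at a price above your value.
$215M: inside the interval → strictly worse (loss $35M).
$262M: inside the interval → strictly worse (loss $82M).
$266M: inside the interval → strictly worse (loss $86M).
$526M: above both → same outcome either way.
$295M: inside the interval → strictly worse (loss $115M).
$307M: inside the interval → strictly worse (loss $127M).
$198M: inside the interval → strictly worse (loss $18M).
$330M: inside the interval → strictly worse (loss $150M).
Count: 7.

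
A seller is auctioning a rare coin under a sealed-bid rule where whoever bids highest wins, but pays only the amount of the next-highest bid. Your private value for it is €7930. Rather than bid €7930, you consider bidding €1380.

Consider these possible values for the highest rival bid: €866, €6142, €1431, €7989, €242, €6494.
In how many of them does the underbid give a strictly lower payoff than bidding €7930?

The deviation hurts exactly when the highest competing bid lies strictly between €1380 and €7930 — underbidding then forfeits a profitable win.
€866: below both → same outcome either way.
€6142: inside the interval → strictly worse (loss €1788).
€1431: inside the interval → strictly worse (loss €6499).
€7989: above both → same outcome either way.
€242: below both → same outcome either way.
€6494: inside the interval → strictly worse (loss €1436).
Count: 3.

3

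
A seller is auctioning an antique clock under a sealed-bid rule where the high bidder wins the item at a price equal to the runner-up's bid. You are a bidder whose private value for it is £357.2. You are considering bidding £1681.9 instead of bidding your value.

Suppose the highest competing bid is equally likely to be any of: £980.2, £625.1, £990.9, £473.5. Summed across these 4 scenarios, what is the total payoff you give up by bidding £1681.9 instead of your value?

The deviation costs you only when the competing bid falls strictly between £357.2 and £1681.9; elsewhere both bids give the same outcome.
£980.2: truthful payoff £0, deviation payoff −£623 → loss £623.
£625.1: truthful payoff £0, deviation payoff −£267.9 → loss £267.9.
£990.9: truthful payoff £0, deviation payoff −£633.7 → loss £633.7.
£473.5: truthful payoff £0, deviation payoff −£116.3 → loss £116.3.
Total loss = £623 + £267.9 + £633.7 + £116.3 = £1640.9.

£1640.9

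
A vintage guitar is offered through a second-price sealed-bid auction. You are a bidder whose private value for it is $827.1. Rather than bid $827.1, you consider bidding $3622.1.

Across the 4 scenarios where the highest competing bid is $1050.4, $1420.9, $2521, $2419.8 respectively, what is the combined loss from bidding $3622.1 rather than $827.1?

The deviation costs you only when the competing bid falls strictly between $827.1 and $3622.1; elsewhere both bids give the same outcome.
$1050.4: truthful payoff $0, deviation payoff −$223.3 → loss $223.3.
$1420.9: truthful payoff $0, deviation payoff −$593.8 → loss $593.8.
$2521: truthful payoff $0, deviation payoff −$1693.9 → loss $1693.9.
$2419.8: truthful payoff $0, deviation payoff −$1592.7 → loss $1592.7.
Total loss = $223.3 + $593.8 + $1693.9 + $1592.7 = $4103.7.

$4103.7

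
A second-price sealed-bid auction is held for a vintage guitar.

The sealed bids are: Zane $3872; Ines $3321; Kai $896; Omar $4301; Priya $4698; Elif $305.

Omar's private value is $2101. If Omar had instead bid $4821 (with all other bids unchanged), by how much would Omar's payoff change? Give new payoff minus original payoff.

The highest bid among the other bidders is $4698; Omar's bid doesn't change that.
Original bid $4301: Omar is not highest (top rival bid is $4698); payoff $0.
Alternative bid $4821: Omar is highest, pays the top rival bid $4698; payoff $2101 − $4698 = −$2597.
Change in payoff = −$2597 − ($0) = −$2597.

−$2597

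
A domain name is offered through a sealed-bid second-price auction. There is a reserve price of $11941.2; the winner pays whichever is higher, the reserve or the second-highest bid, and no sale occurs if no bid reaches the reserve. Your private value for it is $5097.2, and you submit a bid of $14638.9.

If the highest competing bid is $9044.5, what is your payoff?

−$6844

Your bid $14638.9 is the highest and exceeds the reserve.
Price = max(second-highest bid, reserve) = max($9044.5, $11941.2) = $11941.2.
Payoff = $5097.2 − $11941.2 = −$6844.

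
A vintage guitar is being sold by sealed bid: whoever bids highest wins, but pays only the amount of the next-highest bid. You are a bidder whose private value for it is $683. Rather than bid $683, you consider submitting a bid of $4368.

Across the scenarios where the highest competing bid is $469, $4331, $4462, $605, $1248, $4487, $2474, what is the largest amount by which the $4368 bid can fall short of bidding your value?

$3648

$469: same outcome either way → loss $0.
$4331: truthful gives $0, deviation gives −$3648 → loss $3648.
$4462: same outcome either way → loss $0.
$605: same outcome either way → loss $0.
$1248: truthful gives $0, deviation gives −$565 → loss $565.
$4487: same outcome either way → loss $0.
$2474: truthful gives $0, deviation gives −$1791 → loss $1791.
Maximum loss: $3648.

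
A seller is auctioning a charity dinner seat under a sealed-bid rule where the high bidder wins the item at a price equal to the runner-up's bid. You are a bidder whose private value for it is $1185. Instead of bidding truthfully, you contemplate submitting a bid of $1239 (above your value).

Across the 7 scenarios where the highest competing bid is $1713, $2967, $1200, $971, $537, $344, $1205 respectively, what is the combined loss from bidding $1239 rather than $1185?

The deviation costs you only when the competing bid falls strictly between $1185 and $1239; elsewhere both bids give the same outcome.
$1713: outcomes coincide → loss $0.
$2967: outcomes coincide → loss $0.
$1200: truthful payoff $0, deviation payoff −$15 → loss $15.
$971: outcomes coincide → loss $0.
$537: outcomes coincide → loss $0.
$344: outcomes coincide → loss $0.
$1205: truthful payoff $0, deviation payoff −$20 → loss $20.
Total loss = $15 + $20 = $35.

$35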